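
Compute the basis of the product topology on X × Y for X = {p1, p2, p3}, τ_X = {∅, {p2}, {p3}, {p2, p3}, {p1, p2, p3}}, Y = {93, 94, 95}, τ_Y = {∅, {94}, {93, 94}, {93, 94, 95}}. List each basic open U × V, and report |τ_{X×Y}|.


Basis B = {∅ × ∅, {p2} × {94}, {p3} × {94}, {p2} × {93, 94}, {p2, p3} × {94}, {p3} × {93, 94}, {p1, p2, p3} × {94}, {p2} × {93, 94, 95}, {p3} × {93, 94, 95}, {p2, p3} × {93, 94}, {p1, p2, p3} × {93, 94}, {p2, p3} × {93, 94, 95}, {p1, p2, p3} × {93, 94, 95}}; |τ_{X×Y}| = 30.

Enumerate products U × V with U ∈ τ_X, V ∈ τ_Y (deduplicated):
  ∅ × ∅ = {} (∅)
  {p2} × {94} = {(p2,94)}
  {p3} × {94} = {(p3,94)}
  {p2} × {93, 94} = {(p2,93), (p2,94)}
  {p2, p3} × {94} = {(p2,94), (p3,94)}
  {p3} × {93, 94} = {(p3,93), (p3,94)}
  {p1, p2, p3} × {94} = {(p1,94), (p2,94), (p3,94)}
  {p2} × {93, 94, 95} = {(p2,93), (p2,94), (p2,95)}
  {p3} × {93, 94, 95} = {(p3,93), (p3,94), (p3,95)}
  {p2, p3} × {93, 94} = {(p2,93), (p2,94), (p3,93), (p3,94)}
  {p1, p2, p3} × {93, 94} = {(p1,93), (p1,94), (p2,93), (p2,94), (p3,93), (p3,94)}
  {p2, p3} × {93, 94, 95} = {(p2,93), (p2,94), (p2,95), (p3,93), (p3,94), (p3,95)}
  {p1, p2, p3} × {93, 94, 95} = {(p1,93), (p1,94), (p1,95), (p2,93), (p2,94), (p2,95), (p3,93), (p3,94), (p3,95)}
These 13 distinct sets form the basis B.
Close under arbitrary unions to get τ_{X×Y}; counting gives |τ_{X×Y}| = 30.


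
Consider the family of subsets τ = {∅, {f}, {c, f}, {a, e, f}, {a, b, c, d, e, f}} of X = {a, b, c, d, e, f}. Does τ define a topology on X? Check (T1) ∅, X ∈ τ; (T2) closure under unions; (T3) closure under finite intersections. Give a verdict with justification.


τ is NOT a topology on X.

Axiom (T1): ∅ ∈ τ? Yes; X ∈ τ? Yes.
Axiom (T2/T3): check pairwise unions and intersections of members of τ.
Counterexample for (T2): {c, f} ∪ {a, e, f} = {a, c, e, f} ∉ τ. Therefore τ is NOT a topology.


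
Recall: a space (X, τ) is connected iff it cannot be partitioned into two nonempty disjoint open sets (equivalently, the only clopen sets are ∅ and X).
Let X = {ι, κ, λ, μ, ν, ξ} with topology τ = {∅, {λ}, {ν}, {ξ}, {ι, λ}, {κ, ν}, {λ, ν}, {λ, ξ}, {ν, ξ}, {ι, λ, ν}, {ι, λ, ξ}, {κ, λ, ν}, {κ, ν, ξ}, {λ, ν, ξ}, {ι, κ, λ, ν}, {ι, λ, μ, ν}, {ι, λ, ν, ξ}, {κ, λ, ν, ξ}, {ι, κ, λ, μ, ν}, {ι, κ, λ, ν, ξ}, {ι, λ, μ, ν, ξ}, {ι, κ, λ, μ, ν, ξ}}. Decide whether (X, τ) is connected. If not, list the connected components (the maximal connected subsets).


(X, τ) is disconnected; components = [{ξ}, {ι, κ, λ, μ, ν}].

Find clopen sets (U ∈ τ with X ∖ U ∈ τ):
  U = ∅, X ∖ U = {ι, κ, λ, μ, ν, ξ} — both open, so U is clopen.
  U = {ξ}, X ∖ U = {ι, κ, λ, μ, ν} — both open, so U is clopen.
  U = {ι, κ, λ, μ, ν}, X ∖ U = {ξ} — both open, so U is clopen.
  U = {ι, κ, λ, μ, ν, ξ}, X ∖ U = ∅ — both open, so U is clopen.
Nontrivial clopen(s) exist: e.g. {ξ}. So (X, τ) is disconnected.
Compute connected components by grouping points that agree on all clopens:
  component: {ξ}
  component: {ι, κ, λ, μ, ν}


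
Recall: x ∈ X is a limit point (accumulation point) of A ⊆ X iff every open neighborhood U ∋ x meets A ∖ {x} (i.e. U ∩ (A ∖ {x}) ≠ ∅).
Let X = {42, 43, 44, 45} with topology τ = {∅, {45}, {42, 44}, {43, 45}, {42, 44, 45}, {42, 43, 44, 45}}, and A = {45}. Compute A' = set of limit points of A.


A' = {43}

For each x ∈ X, list the open sets U ∈ τ with x ∈ U, then check whether U ∩ (A ∖ {x}) ≠ ∅ for every such U.
  x = 42: open {42, 44} ∋ x has {42, 44} ∩ (A ∖ {42}) = ∅, so x is NOT a limit point.
  x = 43: opens ∋ x are {43, 45}, {42, 43, 44, 45}; each meets A ∖ {43}, so x IS a limit point.
  x = 44: open {42, 44} ∋ x has {42, 44} ∩ (A ∖ {44}) = ∅, so x is NOT a limit point.
  x = 45: open {45} ∋ x has {45} ∩ (A ∖ {45}) = ∅, so x is NOT a limit point.
Collecting: A' = {43}.


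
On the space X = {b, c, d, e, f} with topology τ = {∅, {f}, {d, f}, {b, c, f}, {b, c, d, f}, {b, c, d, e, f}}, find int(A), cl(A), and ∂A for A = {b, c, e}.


int(A) = ∅, cl(A) = {b, c, e}, ∂A = {b, c, e}.

Closed sets in (X, τ) are complements of opens:
  closed(X, τ) = {∅, {e}, {d, e}, {b, c, e}, {b, c, d, e}, {b, c, d, e, f}}.
int(A) = ⋃ {U ∈ τ : U ⊆ A}. Opens contained in A: ∅.
Taking the union of these: int(A) = ∅.
cl(A) = ⋂ {C closed : A ⊆ C}. Closed sets containing A: {b, c, e}, {b, c, d, e}, {b, c, d, e, f}.
Intersecting these: cl(A) = {b, c, e}.
∂A = cl(A) ∖ int(A) = {b, c, e} ∖ ∅ = {b, c, e}.


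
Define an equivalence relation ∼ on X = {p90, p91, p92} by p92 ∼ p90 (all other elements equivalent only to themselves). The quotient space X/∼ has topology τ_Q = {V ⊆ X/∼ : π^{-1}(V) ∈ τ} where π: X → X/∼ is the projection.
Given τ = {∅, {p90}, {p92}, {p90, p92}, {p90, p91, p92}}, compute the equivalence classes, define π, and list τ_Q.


X/∼ = {[p90=p92], [p91]}; |τ_Q| = 3.

Equivalence classes: [p90=p92], [p91].
Quotient map π: X → X/∼ sends p90 ↦ [p90=p92], p91 ↦ [p91], p92 ↦ [p90=p92].
For each subset V ⊆ X/∼, compute π^{-1}(V) ⊆ X and check whether π^{-1}(V) ∈ τ. V is open in τ_Q iff π^{-1}(V) ∈ τ.
  V = {}: π^{-1}(V) = ∅ ∈ τ ✓.
  V = {[p90=p92]}: π^{-1}(V) = {p90, p92} ∈ τ ✓.
  V = {[p91]}: π^{-1}(V) = {p91} ∉ τ ✗.
  V = {[p90=p92], [p91]}: π^{-1}(V) = {p90, p91, p92} ∈ τ ✓.
Open sets in the quotient: τ_Q = {{}, {[p90=p92]}, {[p90=p92], [p91]}} (3 elements).


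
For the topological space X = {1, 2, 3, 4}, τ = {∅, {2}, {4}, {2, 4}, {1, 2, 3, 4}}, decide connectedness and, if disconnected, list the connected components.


(X, τ) is connected.

Find clopen sets (U ∈ τ with X ∖ U ∈ τ):
  U = ∅, X ∖ U = {1, 2, 3, 4} — both open, so U is clopen.
  U = {1, 2, 3, 4}, X ∖ U = ∅ — both open, so U is clopen.
Only trivial clopens (∅ and X) exist, so (X, τ) is connected.
Compute connected components by grouping points that agree on all clopens:
  component: {1, 2, 3, 4}


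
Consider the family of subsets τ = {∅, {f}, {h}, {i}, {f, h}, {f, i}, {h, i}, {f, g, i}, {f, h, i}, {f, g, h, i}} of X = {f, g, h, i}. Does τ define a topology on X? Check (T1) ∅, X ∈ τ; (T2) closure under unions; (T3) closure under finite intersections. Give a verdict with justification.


τ IS a topology on X.

Axiom (T1): ∅ ∈ τ? Yes; X ∈ τ? Yes.
Axiom (T2/T3): check pairwise unions and intersections of members of τ.
All pairwise intersections and unions checked — each lies in τ. Therefore τ satisfies (T1), (T2), (T3): it IS a topology on X.


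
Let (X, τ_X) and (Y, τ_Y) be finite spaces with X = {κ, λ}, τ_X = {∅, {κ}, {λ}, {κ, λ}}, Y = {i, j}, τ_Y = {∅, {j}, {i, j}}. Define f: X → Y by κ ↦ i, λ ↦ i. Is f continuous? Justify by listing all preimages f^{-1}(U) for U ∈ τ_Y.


f IS continuous.

Compute f^{-1}(U) for each U ∈ τ_Y:
  U = ∅: f^{-1}(U) = ∅ ∈ τ_X ✓.
  U = {j}: f^{-1}(U) = ∅ ∈ τ_X ✓.
  U = {i, j}: f^{-1}(U) = {κ, λ} ∈ τ_X ✓.
Every preimage lies in τ_X, so f IS continuous.


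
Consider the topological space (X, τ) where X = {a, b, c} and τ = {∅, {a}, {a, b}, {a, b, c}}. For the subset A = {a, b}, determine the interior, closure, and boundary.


int(A) = {a, b}, cl(A) = {a, b, c}, ∂A = {c}.

Closed sets in (X, τ) are complements of opens:
  closed(X, τ) = {∅, {c}, {b, c}, {a, b, c}}.
int(A) = ⋃ {U ∈ τ : U ⊆ A}. Opens contained in A: ∅, {a}, {a, b}.
Taking the union of these: int(A) = {a, b}.
cl(A) = ⋂ {C closed : A ⊆ C}. Closed sets containing A: {a, b, c}.
Intersecting these: cl(A) = {a, b, c}.
∂A = cl(A) ∖ int(A) = {a, b, c} ∖ {a, b} = {c}.


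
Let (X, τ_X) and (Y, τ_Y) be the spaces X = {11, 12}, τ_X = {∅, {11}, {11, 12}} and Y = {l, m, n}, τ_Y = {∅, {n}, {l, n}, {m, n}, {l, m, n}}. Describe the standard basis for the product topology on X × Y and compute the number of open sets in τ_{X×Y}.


Basis B = {∅ × ∅, {11} × {n}, {11} × {l, n}, {11} × {m, n}, {11, 12} × {n}, {11} × {l, m, n}, {11, 12} × {l, n}, {11, 12} × {m, n}, {11, 12} × {l, m, n}}; |τ_{X×Y}| = 14.

Enumerate products U × V with U ∈ τ_X, V ∈ τ_Y (deduplicated):
  ∅ × ∅ = {} (∅)
  {11} × {n} = {(11,n)}
  {11} × {l, n} = {(11,l), (11,n)}
  {11} × {m, n} = {(11,m), (11,n)}
  {11, 12} × {n} = {(11,n), (12,n)}
  {11} × {l, m, n} = {(11,l), (11,m), (11,n)}
  {11, 12} × {l, n} = {(11,l), (11,n), (12,l), (12,n)}
  {11, 12} × {m, n} = {(11,m), (11,n), (12,m), (12,n)}
  {11, 12} × {l, m, n} = {(11,l), (11,m), (11,n), (12,l), (12,m), (12,n)}
These 9 distinct sets form the basis B.
Close under arbitrary unions to get τ_{X×Y}; counting gives |τ_{X×Y}| = 14.


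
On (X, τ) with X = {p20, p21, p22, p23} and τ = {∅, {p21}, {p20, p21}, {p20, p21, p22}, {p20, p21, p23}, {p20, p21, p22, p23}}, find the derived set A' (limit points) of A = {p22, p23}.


A' = ∅

For each x ∈ X, list the open sets U ∈ τ with x ∈ U, then check whether U ∩ (A ∖ {x}) ≠ ∅ for every such U.
  x = p20: open {p20, p21} ∋ x has {p20, p21} ∩ (A ∖ {p20}) = ∅, so x is NOT a limit point.
  x = p21: open {p21} ∋ x has {p21} ∩ (A ∖ {p21}) = ∅, so x is NOT a limit point.
  x = p22: open {p20, p21, p22} ∋ x has {p20, p21, p22} ∩ (A ∖ {p22}) = ∅, so x is NOT a limit point.
  x = p23: open {p20, p21, p23} ∋ x has {p20, p21, p23} ∩ (A ∖ {p23}) = ∅, so x is NOT a limit point.
Collecting: A' = ∅.


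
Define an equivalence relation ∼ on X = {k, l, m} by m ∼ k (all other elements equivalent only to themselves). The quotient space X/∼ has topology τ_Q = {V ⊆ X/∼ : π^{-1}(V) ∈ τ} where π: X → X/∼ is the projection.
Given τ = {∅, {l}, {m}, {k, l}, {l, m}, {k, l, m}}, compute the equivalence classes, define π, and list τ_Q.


X/∼ = {[k=m], [l]}; |τ_Q| = 3.

Equivalence classes: [k=m], [l].
Quotient map π: X → X/∼ sends k ↦ [k=m], l ↦ [l], m ↦ [k=m].
For each subset V ⊆ X/∼, compute π^{-1}(V) ⊆ X and check whether π^{-1}(V) ∈ τ. V is open in τ_Q iff π^{-1}(V) ∈ τ.
  V = {}: π^{-1}(V) = ∅ ∈ τ ✓.
  V = {[k=m]}: π^{-1}(V) = {k, m} ∉ τ ✗.
  V = {[l]}: π^{-1}(V) = {l} ∈ τ ✓.
  V = {[k=m], [l]}: π^{-1}(V) = {k, l, m} ∈ τ ✓.
Open sets in the quotient: τ_Q = {{}, {[l]}, {[k=m], [l]}} (3 elements).


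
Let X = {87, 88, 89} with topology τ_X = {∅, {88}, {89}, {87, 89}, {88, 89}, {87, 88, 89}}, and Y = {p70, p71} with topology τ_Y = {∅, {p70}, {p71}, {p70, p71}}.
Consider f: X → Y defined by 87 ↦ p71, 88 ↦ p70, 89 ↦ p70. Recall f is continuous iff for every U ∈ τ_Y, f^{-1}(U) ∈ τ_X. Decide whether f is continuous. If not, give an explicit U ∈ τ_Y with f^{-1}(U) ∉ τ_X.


f is NOT continuous.

Compute f^{-1}(U) for each U ∈ τ_Y:
  U = ∅: f^{-1}(U) = ∅ ∈ τ_X ✓.
  U = {p70}: f^{-1}(U) = {88, 89} ∈ τ_X ✓.
  U = {p71}: f^{-1}(U) = {87} ∉ τ_X ✗.
  U = {p70, p71}: f^{-1}(U) = {87, 88, 89} ∈ τ_X ✓.
Found U = {p71} with f^{-1}(U) = {87} not in τ_X. Therefore f is NOT continuous.


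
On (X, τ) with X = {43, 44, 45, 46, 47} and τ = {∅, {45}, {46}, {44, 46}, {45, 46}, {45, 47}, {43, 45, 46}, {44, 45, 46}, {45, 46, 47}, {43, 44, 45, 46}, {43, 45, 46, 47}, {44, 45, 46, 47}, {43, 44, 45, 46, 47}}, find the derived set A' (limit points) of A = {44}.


A' = ∅

For each x ∈ X, list the open sets U ∈ τ with x ∈ U, then check whether U ∩ (A ∖ {x}) ≠ ∅ for every such U.
  x = 43: open {43, 45, 46} ∋ x has {43, 45, 46} ∩ (A ∖ {43}) = ∅, so x is NOT a limit point.
  x = 44: open {44, 46} ∋ x has {44, 46} ∩ (A ∖ {44}) = ∅, so x is NOT a limit point.
  x = 45: open {45} ∋ x has {45} ∩ (A ∖ {45}) = ∅, so x is NOT a limit point.
  x = 46: open {46} ∋ x has {46} ∩ (A ∖ {46}) = ∅, so x is NOT a limit point.
  x = 47: open {45, 47} ∋ x has {45, 47} ∩ (A ∖ {47}) = ∅, so x is NOT a limit point.
Collecting: A' = ∅.


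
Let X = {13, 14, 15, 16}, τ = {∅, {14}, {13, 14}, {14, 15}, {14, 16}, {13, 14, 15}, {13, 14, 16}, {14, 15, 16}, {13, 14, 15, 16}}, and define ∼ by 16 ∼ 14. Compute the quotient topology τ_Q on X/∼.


X/∼ = {[13], [14=16], [15]}; |τ_Q| = 5.

Equivalence classes: [13], [14=16], [15].
Quotient map π: X → X/∼ sends 13 ↦ [13], 14 ↦ [14=16], 15 ↦ [15], 16 ↦ [14=16].
For each subset V ⊆ X/∼, compute π^{-1}(V) ⊆ X and check whether π^{-1}(V) ∈ τ. V is open in τ_Q iff π^{-1}(V) ∈ τ.
  V = {}: π^{-1}(V) = ∅ ∈ τ ✓.
  V = {[13]}: π^{-1}(V) = {13} ∉ τ ✗.
  V = {[14=16]}: π^{-1}(V) = {14, 16} ∈ τ ✓.
  V = {[13], [14=16]}: π^{-1}(V) = {13, 14, 16} ∈ τ ✓.
  V = {[15]}: π^{-1}(V) = {15} ∉ τ ✗.
  V = {[13], [15]}: π^{-1}(V) = {13, 15} ∉ τ ✗.
  V = {[14=16], [15]}: π^{-1}(V) = {14, 15, 16} ∈ τ ✓.
  V = {[13], [14=16], [15]}: π^{-1}(V) = {13, 14, 15, 16} ∈ τ ✓.
Open sets in the quotient: τ_Q = {{}, {[14=16]}, {[13], [14=16]}, {[14=16], [15]}, {[13], [14=16], [15]}} (5 elements).


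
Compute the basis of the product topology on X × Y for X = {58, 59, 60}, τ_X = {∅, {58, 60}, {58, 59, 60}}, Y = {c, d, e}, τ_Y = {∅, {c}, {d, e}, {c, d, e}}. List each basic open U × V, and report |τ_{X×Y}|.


Basis B = {∅ × ∅, {58, 60} × {c}, {58, 59, 60} × {c}, {58, 60} × {d, e}, {58, 60} × {c, d, e}, {58, 59, 60} × {d, e}, {58, 59, 60} × {c, d, e}}; |τ_{X×Y}| = 9.

Enumerate products U × V with U ∈ τ_X, V ∈ τ_Y (deduplicated):
  ∅ × ∅ = {} (∅)
  {58, 60} × {c} = {(58,c), (60,c)}
  {58, 59, 60} × {c} = {(58,c), (59,c), (60,c)}
  {58, 60} × {d, e} = {(58,d), (58,e), (60,d), (60,e)}
  {58, 60} × {c, d, e} = {(58,c), (58,d), (58,e), (60,c), (60,d), (60,e)}
  {58, 59, 60} × {d, e} = {(58,d), (58,e), (59,d), (59,e), (60,d), (60,e)}
  {58, 59, 60} × {c, d, e} = {(58,c), (58,d), (58,e), (59,c), (59,d), (59,e), (60,c), (60,d), (60,e)}
These 7 distinct sets form the basis B.
Close under arbitrary unions to get τ_{X×Y}; counting gives |τ_{X×Y}| = 9.


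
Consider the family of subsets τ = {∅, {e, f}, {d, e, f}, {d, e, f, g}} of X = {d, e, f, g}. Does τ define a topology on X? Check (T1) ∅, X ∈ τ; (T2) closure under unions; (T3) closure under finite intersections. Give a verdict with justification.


τ IS a topology on X.

Axiom (T1): ∅ ∈ τ? Yes; X ∈ τ? Yes.
Axiom (T2/T3): check pairwise unions and intersections of members of τ.
All pairwise intersections and unions checked — each lies in τ. Therefore τ satisfies (T1), (T2), (T3): it IS a topology on X.


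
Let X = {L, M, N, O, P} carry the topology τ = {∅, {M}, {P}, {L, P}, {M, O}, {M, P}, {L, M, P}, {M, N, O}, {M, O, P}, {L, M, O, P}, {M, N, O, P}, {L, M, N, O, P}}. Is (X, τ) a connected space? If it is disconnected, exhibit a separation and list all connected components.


(X, τ) is disconnected; components = [{L, P}, {M, N, O}].

Find clopen sets (U ∈ τ with X ∖ U ∈ τ):
  U = ∅, X ∖ U = {L, M, N, O, P} — both open, so U is clopen.
  U = {L, P}, X ∖ U = {M, N, O} — both open, so U is clopen.
  U = {M, N, O}, X ∖ U = {L, P} — both open, so U is clopen.
  U = {L, M, N, O, P}, X ∖ U = ∅ — both open, so U is clopen.
Nontrivial clopen(s) exist: e.g. {M, N, O}. So (X, τ) is disconnected.
Compute connected components by grouping points that agree on all clopens:
  component: {L, P}
  component: {M, N, O}


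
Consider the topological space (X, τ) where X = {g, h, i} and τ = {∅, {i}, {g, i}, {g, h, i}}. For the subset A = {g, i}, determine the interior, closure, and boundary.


int(A) = {g, i}, cl(A) = {g, h, i}, ∂A = {h}.

Closed sets in (X, τ) are complements of opens:
  closed(X, τ) = {∅, {h}, {g, h}, {g, h, i}}.
int(A) = ⋃ {U ∈ τ : U ⊆ A}. Opens contained in A: ∅, {i}, {g, i}.
Taking the union of these: int(A) = {g, i}.
cl(A) = ⋂ {C closed : A ⊆ C}. Closed sets containing A: {g, h, i}.
Intersecting these: cl(A) = {g, h, i}.
∂A = cl(A) ∖ int(A) = {g, h, i} ∖ {g, i} = {h}.


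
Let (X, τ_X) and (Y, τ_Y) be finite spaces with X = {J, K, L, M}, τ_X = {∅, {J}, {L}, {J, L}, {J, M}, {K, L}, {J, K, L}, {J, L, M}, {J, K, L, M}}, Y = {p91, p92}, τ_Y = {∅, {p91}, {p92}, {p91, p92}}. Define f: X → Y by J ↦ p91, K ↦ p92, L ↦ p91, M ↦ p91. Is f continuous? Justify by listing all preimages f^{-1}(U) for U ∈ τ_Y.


f is NOT continuous.

Compute f^{-1}(U) for each U ∈ τ_Y:
  U = ∅: f^{-1}(U) = ∅ ∈ τ_X ✓.
  U = {p91}: f^{-1}(U) = {J, L, M} ∈ τ_X ✓.
  U = {p92}: f^{-1}(U) = {K} ∉ τ_X ✗.
  U = {p91, p92}: f^{-1}(U) = {J, K, L, M} ∈ τ_X ✓.
Found U = {p92} with f^{-1}(U) = {K} not in τ_X. Therefore f is NOT continuous.


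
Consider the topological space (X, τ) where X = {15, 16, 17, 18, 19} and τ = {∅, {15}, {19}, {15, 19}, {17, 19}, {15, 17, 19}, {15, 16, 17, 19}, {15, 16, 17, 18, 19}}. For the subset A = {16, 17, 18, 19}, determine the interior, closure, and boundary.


int(A) = {17, 19}, cl(A) = {16, 17, 18, 19}, ∂A = {16, 18}.

Closed sets in (X, τ) are complements of opens:
  closed(X, τ) = {∅, {18}, {16, 18}, {15, 16, 18}, {16, 17, 18}, {15, 16, 17, 18}, {16, 17, 18, 19}, {15, 16, 17, 18, 19}}.
int(A) = ⋃ {U ∈ τ : U ⊆ A}. Opens contained in A: ∅, {19}, {17, 19}.
Taking the union of these: int(A) = {17, 19}.
cl(A) = ⋂ {C closed : A ⊆ C}. Closed sets containing A: {16, 17, 18, 19}, {15, 16, 17, 18, 19}.
Intersecting these: cl(A) = {16, 17, 18, 19}.
∂A = cl(A) ∖ int(A) = {16, 17, 18, 19} ∖ {17, 19} = {16, 18}.


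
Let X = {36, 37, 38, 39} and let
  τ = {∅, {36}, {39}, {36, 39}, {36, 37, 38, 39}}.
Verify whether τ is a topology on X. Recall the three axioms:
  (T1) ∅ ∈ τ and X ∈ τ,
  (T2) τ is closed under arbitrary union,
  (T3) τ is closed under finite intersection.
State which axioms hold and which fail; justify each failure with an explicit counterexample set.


τ IS a topology on X.

Axiom (T1): ∅ ∈ τ? Yes; X ∈ τ? Yes.
Axiom (T2/T3): check pairwise unions and intersections of members of τ.
All pairwise intersections and unions checked — each lies in τ. Therefore τ satisfies (T1), (T2), (T3): it IS a topology on X.


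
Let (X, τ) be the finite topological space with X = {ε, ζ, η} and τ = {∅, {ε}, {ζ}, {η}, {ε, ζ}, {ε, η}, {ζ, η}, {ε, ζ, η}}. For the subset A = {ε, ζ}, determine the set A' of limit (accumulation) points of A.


A' = ∅

For each x ∈ X, list the open sets U ∈ τ with x ∈ U, then check whether U ∩ (A ∖ {x}) ≠ ∅ for every such U.
  x = ε: open {ε} ∋ x has {ε} ∩ (A ∖ {ε}) = ∅, so x is NOT a limit point.
  x = ζ: open {ζ} ∋ x has {ζ} ∩ (A ∖ {ζ}) = ∅, so x is NOT a limit point.
  x = η: open {η} ∋ x has {η} ∩ (A ∖ {η}) = ∅, so x is NOT a limit point.
Collecting: A' = ∅.


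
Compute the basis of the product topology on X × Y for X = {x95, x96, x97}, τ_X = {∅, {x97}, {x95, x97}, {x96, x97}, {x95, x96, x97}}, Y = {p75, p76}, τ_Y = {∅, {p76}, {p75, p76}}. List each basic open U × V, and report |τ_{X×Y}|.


Basis B = {∅ × ∅, {x97} × {p76}, {x95, x97} × {p76}, {x96, x97} × {p76}, {x97} × {p75, p76}, {x95, x96, x97} × {p76}, {x95, x97} × {p75, p76}, {x96, x97} × {p75, p76}, {x95, x96, x97} × {p75, p76}}; |τ_{X×Y}| = 14.

Enumerate products U × V with U ∈ τ_X, V ∈ τ_Y (deduplicated):
  ∅ × ∅ = {} (∅)
  {x97} × {p76} = {(x97,p76)}
  {x95, x97} × {p76} = {(x95,p76), (x97,p76)}
  {x96, x97} × {p76} = {(x96,p76), (x97,p76)}
  {x97} × {p75, p76} = {(x97,p75), (x97,p76)}
  {x95, x96, x97} × {p76} = {(x95,p76), (x96,p76), (x97,p76)}
  {x95, x97} × {p75, p76} = {(x95,p75), (x95,p76), (x97,p75), (x97,p76)}
  {x96, x97} × {p75, p76} = {(x96,p75), (x96,p76), (x97,p75), (x97,p76)}
  {x95, x96, x97} × {p75, p76} = {(x95,p75), (x95,p76), (x96,p75), (x96,p76), (x97,p75), (x97,p76)}
These 9 distinct sets form the basis B.
Close under arbitrary unions to get τ_{X×Y}; counting gives |τ_{X×Y}| = 14.


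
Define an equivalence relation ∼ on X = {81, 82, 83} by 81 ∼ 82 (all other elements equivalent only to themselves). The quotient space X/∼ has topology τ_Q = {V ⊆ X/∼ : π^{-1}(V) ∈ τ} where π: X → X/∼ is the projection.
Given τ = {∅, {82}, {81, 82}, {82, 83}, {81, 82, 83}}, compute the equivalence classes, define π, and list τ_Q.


X/∼ = {[81=82], [83]}; |τ_Q| = 3.

Equivalence classes: [81=82], [83].
Quotient map π: X → X/∼ sends 81 ↦ [81=82], 82 ↦ [81=82], 83 ↦ [83].
For each subset V ⊆ X/∼, compute π^{-1}(V) ⊆ X and check whether π^{-1}(V) ∈ τ. V is open in τ_Q iff π^{-1}(V) ∈ τ.
  V = {}: π^{-1}(V) = ∅ ∈ τ ✓.
  V = {[81=82]}: π^{-1}(V) = {81, 82} ∈ τ ✓.
  V = {[83]}: π^{-1}(V) = {83} ∉ τ ✗.
  V = {[81=82], [83]}: π^{-1}(V) = {81, 82, 83} ∈ τ ✓.
Open sets in the quotient: τ_Q = {{}, {[81=82]}, {[81=82], [83]}} (3 elements).


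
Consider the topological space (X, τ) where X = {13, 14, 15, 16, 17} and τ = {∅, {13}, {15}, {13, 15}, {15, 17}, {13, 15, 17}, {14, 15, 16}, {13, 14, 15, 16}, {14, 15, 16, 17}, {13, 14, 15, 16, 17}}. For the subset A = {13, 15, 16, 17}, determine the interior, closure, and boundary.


int(A) = {13, 15, 17}, cl(A) = {13, 14, 15, 16, 17}, ∂A = {14, 16}.

Closed sets in (X, τ) are complements of opens:
  closed(X, τ) = {∅, {13}, {17}, {13, 17}, {14, 16}, {13, 14, 16}, {14, 16, 17}, {13, 14, 16, 17}, {14, 15, 16, 17}, {13, 14, 15, 16, 17}}.
int(A) = ⋃ {U ∈ τ : U ⊆ A}. Opens contained in A: ∅, {13}, {15}, {13, 15}, {15, 17}, {13, 15, 17}.
Taking the union of these: int(A) = {13, 15, 17}.
cl(A) = ⋂ {C closed : A ⊆ C}. Closed sets containing A: {13, 14, 15, 16, 17}.
Intersecting these: cl(A) = {13, 14, 15, 16, 17}.
∂A = cl(A) ∖ int(A) = {13, 14, 15, 16, 17} ∖ {13, 15, 17} = {14, 16}.


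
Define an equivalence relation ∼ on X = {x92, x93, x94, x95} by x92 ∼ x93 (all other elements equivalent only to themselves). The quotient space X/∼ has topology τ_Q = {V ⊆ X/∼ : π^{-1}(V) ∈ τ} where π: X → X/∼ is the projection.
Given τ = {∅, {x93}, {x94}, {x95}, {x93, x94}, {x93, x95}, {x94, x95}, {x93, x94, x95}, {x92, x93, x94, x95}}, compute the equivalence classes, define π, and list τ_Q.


X/∼ = {[x92=x93], [x94], [x95]}; |τ_Q| = 5.

Equivalence classes: [x92=x93], [x94], [x95].
Quotient map π: X → X/∼ sends x92 ↦ [x92=x93], x93 ↦ [x92=x93], x94 ↦ [x94], x95 ↦ [x95].
For each subset V ⊆ X/∼, compute π^{-1}(V) ⊆ X and check whether π^{-1}(V) ∈ τ. V is open in τ_Q iff π^{-1}(V) ∈ τ.
  V = {}: π^{-1}(V) = ∅ ∈ τ ✓.
  V = {[x92=x93]}: π^{-1}(V) = {x92, x93} ∉ τ ✗.
  V = {[x94]}: π^{-1}(V) = {x94} ∈ τ ✓.
  V = {[x92=x93], [x94]}: π^{-1}(V) = {x92, x93, x94} ∉ τ ✗.
  V = {[x95]}: π^{-1}(V) = {x95} ∈ τ ✓.
  V = {[x92=x93], [x95]}: π^{-1}(V) = {x92, x93, x95} ∉ τ ✗.
  V = {[x94], [x95]}: π^{-1}(V) = {x94, x95} ∈ τ ✓.
  V = {[x92=x93], [x94], [x95]}: π^{-1}(V) = {x92, x93, x94, x95} ∈ τ ✓.
Open sets in the quotient: τ_Q = {{}, {[x94]}, {[x95]}, {[x94], [x95]}, {[x92=x93], [x94], [x95]}} (5 elements).


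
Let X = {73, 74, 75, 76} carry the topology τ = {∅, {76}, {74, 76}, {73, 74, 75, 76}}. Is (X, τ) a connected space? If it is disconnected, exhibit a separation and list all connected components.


(X, τ) is connected.

Find clopen sets (U ∈ τ with X ∖ U ∈ τ):
  U = ∅, X ∖ U = {73, 74, 75, 76} — both open, so U is clopen.
  U = {73, 74, 75, 76}, X ∖ U = ∅ — both open, so U is clopen.
Only trivial clopens (∅ and X) exist, so (X, τ) is connected.
Compute connected components by grouping points that agree on all clopens:
  component: {73, 74, 75, 76}


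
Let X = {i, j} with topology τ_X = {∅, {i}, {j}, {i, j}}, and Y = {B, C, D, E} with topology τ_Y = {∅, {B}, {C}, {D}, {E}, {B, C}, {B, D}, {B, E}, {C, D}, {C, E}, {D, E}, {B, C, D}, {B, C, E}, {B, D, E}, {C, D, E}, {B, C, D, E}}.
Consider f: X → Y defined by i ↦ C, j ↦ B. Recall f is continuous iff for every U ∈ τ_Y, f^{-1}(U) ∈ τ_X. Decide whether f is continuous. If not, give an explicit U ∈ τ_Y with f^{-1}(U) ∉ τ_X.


f IS continuous.

Compute f^{-1}(U) for each U ∈ τ_Y:
  U = ∅: f^{-1}(U) = ∅ ∈ τ_X ✓.
  U = {B}: f^{-1}(U) = {j} ∈ τ_X ✓.
  U = {C}: f^{-1}(U) = {i} ∈ τ_X ✓.
  U = {D}: f^{-1}(U) = ∅ ∈ τ_X ✓.
  U = {E}: f^{-1}(U) = ∅ ∈ τ_X ✓.
  U = {B, C}: f^{-1}(U) = {i, j} ∈ τ_X ✓.
  U = {B, D}: f^{-1}(U) = {j} ∈ τ_X ✓.
  U = {B, E}: f^{-1}(U) = {j} ∈ τ_X ✓.
  U = {C, D}: f^{-1}(U) = {i} ∈ τ_X ✓.
  U = {C, E}: f^{-1}(U) = {i} ∈ τ_X ✓.
  U = {D, E}: f^{-1}(U) = ∅ ∈ τ_X ✓.
  U = {B, C, D}: f^{-1}(U) = {i, j} ∈ τ_X ✓.
  U = {B, C, E}: f^{-1}(U) = {i, j} ∈ τ_X ✓.
  U = {B, D, E}: f^{-1}(U) = {j} ∈ τ_X ✓.
  U = {C, D, E}: f^{-1}(U) = {i} ∈ τ_X ✓.
  U = {B, C, D, E}: f^{-1}(U) = {i, j} ∈ τ_X ✓.
Every preimage lies in τ_X, so f IS continuous.


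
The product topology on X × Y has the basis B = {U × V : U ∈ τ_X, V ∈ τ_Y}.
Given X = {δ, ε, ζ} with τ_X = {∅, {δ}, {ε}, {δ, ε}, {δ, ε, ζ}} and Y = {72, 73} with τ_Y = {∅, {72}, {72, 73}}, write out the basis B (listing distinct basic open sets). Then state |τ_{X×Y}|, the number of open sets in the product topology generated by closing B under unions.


Basis B = {∅ × ∅, {δ} × {72}, {ε} × {72}, {δ} × {72, 73}, {δ, ε} × {72}, {ε} × {72, 73}, {δ, ε, ζ} × {72}, {δ, ε} × {72, 73}, {δ, ε, ζ} × {72, 73}}; |τ_{X×Y}| = 14.

Enumerate products U × V with U ∈ τ_X, V ∈ τ_Y (deduplicated):
  ∅ × ∅ = {} (∅)
  {δ} × {72} = {(δ,72)}
  {ε} × {72} = {(ε,72)}
  {δ} × {72, 73} = {(δ,72), (δ,73)}
  {δ, ε} × {72} = {(δ,72), (ε,72)}
  {ε} × {72, 73} = {(ε,72), (ε,73)}
  {δ, ε, ζ} × {72} = {(δ,72), (ε,72), (ζ,72)}
  {δ, ε} × {72, 73} = {(δ,72), (δ,73), (ε,72), (ε,73)}
  {δ, ε, ζ} × {72, 73} = {(δ,72), (δ,73), (ε,72), (ε,73), (ζ,72), (ζ,73)}
These 9 distinct sets form the basis B.
Close under arbitrary unions to get τ_{X×Y}; counting gives |τ_{X×Y}| = 14.


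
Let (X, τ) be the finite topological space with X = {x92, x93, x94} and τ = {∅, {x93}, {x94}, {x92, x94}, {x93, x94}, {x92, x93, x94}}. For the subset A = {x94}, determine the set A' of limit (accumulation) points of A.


A' = {x92}

For each x ∈ X, list the open sets U ∈ τ with x ∈ U, then check whether U ∩ (A ∖ {x}) ≠ ∅ for every such U.
  x = x92: opens ∋ x are {x92, x94}, {x92, x93, x94}; each meets A ∖ {x92}, so x IS a limit point.
  x = x93: open {x93} ∋ x has {x93} ∩ (A ∖ {x93}) = ∅, so x is NOT a limit point.
  x = x94: open {x94} ∋ x has {x94} ∩ (A ∖ {x94}) = ∅, so x is NOT a limit point.
Collecting: A' = {x92}.


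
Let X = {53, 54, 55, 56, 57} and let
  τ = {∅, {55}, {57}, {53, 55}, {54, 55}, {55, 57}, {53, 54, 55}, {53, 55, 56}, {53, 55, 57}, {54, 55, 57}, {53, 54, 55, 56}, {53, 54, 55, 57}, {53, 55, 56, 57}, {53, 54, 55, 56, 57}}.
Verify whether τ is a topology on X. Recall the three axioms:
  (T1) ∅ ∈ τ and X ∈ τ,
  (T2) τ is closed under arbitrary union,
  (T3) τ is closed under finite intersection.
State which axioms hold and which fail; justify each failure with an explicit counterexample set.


τ IS a topology on X.

Axiom (T1): ∅ ∈ τ? Yes; X ∈ τ? Yes.
Axiom (T2/T3): check pairwise unions and intersections of members of τ.
All pairwise intersections and unions checked — each lies in τ. Therefore τ satisfies (T1), (T2), (T3): it IS a topology on X.


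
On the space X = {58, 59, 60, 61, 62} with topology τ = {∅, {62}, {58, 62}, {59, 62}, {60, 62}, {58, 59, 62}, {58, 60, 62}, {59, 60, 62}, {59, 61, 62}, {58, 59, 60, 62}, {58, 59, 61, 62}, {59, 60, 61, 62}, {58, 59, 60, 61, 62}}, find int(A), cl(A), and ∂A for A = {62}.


int(A) = {62}, cl(A) = {58, 59, 60, 61, 62}, ∂A = {58, 59, 60, 61}.

Closed sets in (X, τ) are complements of opens:
  closed(X, τ) = {∅, {58}, {60}, {61}, {58, 60}, {58, 61}, {59, 61}, {60, 61}, {58, 59, 61}, {58, 60, 61}, {59, 60, 61}, {58, 59, 60, 61}, {58, 59, 60, 61, 62}}.
int(A) = ⋃ {U ∈ τ : U ⊆ A}. Opens contained in A: ∅, {62}.
Taking the union of these: int(A) = {62}.
cl(A) = ⋂ {C closed : A ⊆ C}. Closed sets containing A: {58, 59, 60, 61, 62}.
Intersecting these: cl(A) = {58, 59, 60, 61, 62}.
∂A = cl(A) ∖ int(A) = {58, 59, 60, 61, 62} ∖ {62} = {58, 59, 60, 61}.


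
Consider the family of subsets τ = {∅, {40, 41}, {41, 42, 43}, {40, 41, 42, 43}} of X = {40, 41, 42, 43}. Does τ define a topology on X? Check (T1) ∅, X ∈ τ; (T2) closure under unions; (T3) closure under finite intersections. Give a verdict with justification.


τ is NOT a topology on X.

Axiom (T1): ∅ ∈ τ? Yes; X ∈ τ? Yes.
Axiom (T2/T3): check pairwise unions and intersections of members of τ.
Counterexample for (T3): {40, 41} ∩ {41, 42, 43} = {41} ∉ τ. Therefore τ is NOT a topology.


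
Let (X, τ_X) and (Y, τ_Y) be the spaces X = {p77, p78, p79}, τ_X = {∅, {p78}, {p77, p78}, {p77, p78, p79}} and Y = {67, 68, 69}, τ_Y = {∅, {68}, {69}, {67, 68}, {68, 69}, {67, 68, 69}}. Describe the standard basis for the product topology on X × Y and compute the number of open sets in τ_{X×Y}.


Basis B = {∅ × ∅, {p78} × {68}, {p78} × {69}, {p77, p78} × {68}, {p77, p78} × {69}, {p78} × {67, 68}, {p78} × {68, 69}, {p77, p78, p79} × {68}, {p77, p78, p79} × {69}, {p78} × {67, 68, 69}, {p77, p78} × {67, 68}, {p77, p78} × {68, 69}, {p77, p78} × {67, 68, 69}, {p77, p78, p79} × {67, 68}, {p77, p78, p79} × {68, 69}, {p77, p78, p79} × {67, 68, 69}}; |τ_{X×Y}| = 40.

Enumerate products U × V with U ∈ τ_X, V ∈ τ_Y (deduplicated):
  ∅ × ∅ = {} (∅)
  {p78} × {68} = {(p78,68)}
  {p78} × {69} = {(p78,69)}
  {p77, p78} × {68} = {(p77,68), (p78,68)}
  {p77, p78} × {69} = {(p77,69), (p78,69)}
  {p78} × {67, 68} = {(p78,67), (p78,68)}
  {p78} × {68, 69} = {(p78,68), (p78,69)}
  {p77, p78, p79} × {68} = {(p77,68), (p78,68), (p79,68)}
  {p77, p78, p79} × {69} = {(p77,69), (p78,69), (p79,69)}
  {p78} × {67, 68, 69} = {(p78,67), (p78,68), (p78,69)}
  {p77, p78} × {67, 68} = {(p77,67), (p77,68), (p78,67), (p78,68)}
  {p77, p78} × {68, 69} = {(p77,68), (p77,69), (p78,68), (p78,69)}
  {p77, p78} × {67, 68, 69} = {(p77,67), (p77,68), (p77,69), (p78,67), (p78,68), (p78,69)}
  {p77, p78, p79} × {67, 68} = {(p77,67), (p77,68), (p78,67), (p78,68), (p79,67), (p79,68)}
  {p77, p78, p79} × {68, 69} = {(p77,68), (p77,69), (p78,68), (p78,69), (p79,68), (p79,69)}
  {p77, p78, p79} × {67, 68, 69} = {(p77,67), (p77,68), (p77,69), (p78,67), (p78,68), (p78,69), (p79,67), (p79,68), (p79,69)}
These 16 distinct sets form the basis B.
Close under arbitrary unions to get τ_{X×Y}; counting gives |τ_{X×Y}| = 40.


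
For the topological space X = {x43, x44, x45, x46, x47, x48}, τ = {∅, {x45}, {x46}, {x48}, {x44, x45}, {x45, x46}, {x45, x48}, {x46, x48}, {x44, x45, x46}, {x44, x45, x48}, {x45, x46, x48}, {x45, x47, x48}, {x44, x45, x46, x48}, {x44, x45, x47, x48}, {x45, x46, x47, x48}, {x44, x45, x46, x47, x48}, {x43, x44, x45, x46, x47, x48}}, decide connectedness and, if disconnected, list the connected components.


(X, τ) is connected.

Find clopen sets (U ∈ τ with X ∖ U ∈ τ):
  U = ∅, X ∖ U = {x43, x44, x45, x46, x47, x48} — both open, so U is clopen.
  U = {x43, x44, x45, x46, x47, x48}, X ∖ U = ∅ — both open, so U is clopen.
Only trivial clopens (∅ and X) exist, so (X, τ) is connected.
Compute connected components by grouping points that agree on all clopens:
  component: {x43, x44, x45, x46, x47, x48}


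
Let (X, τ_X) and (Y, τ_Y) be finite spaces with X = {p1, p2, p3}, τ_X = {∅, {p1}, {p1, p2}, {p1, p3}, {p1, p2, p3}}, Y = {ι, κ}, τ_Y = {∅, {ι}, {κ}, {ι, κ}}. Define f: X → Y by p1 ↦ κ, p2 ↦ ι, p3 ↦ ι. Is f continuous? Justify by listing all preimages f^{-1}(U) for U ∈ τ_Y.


f is NOT continuous.

Compute f^{-1}(U) for each U ∈ τ_Y:
  U = ∅: f^{-1}(U) = ∅ ∈ τ_X ✓.
  U = {ι}: f^{-1}(U) = {p2, p3} ∉ τ_X ✗.
  U = {κ}: f^{-1}(U) = {p1} ∈ τ_X ✓.
  U = {ι, κ}: f^{-1}(U) = {p1, p2, p3} ∈ τ_X ✓.
Found U = {ι} with f^{-1}(U) = {p2, p3} not in τ_X. Therefore f is NOT continuous.


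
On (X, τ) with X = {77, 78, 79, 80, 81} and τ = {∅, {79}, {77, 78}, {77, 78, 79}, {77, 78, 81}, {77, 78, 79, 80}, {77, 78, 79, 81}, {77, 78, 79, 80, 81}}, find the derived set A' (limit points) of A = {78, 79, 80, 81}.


A' = {77, 80, 81}

For each x ∈ X, list the open sets U ∈ τ with x ∈ U, then check whether U ∩ (A ∖ {x}) ≠ ∅ for every such U.
  x = 77: opens ∋ x are {77, 78}, {77, 78, 79}, {77, 78, 81}, {77, 78, 79, 80}, {77, 78, 79, 81}, {77, 78, 79, 80, 81}; each meets A ∖ {77}, so x IS a limit point.
  x = 78: open {77, 78} ∋ x has {77, 78} ∩ (A ∖ {78}) = ∅, so x is NOT a limit point.
  x = 79: open {79} ∋ x has {79} ∩ (A ∖ {79}) = ∅, so x is NOT a limit point.
  x = 80: opens ∋ x are {77, 78, 79, 80}, {77, 78, 79, 80, 81}; each meets A ∖ {80}, so x IS a limit point.
  x = 81: opens ∋ x are {77, 78, 81}, {77, 78, 79, 81}, {77, 78, 79, 80, 81}; each meets A ∖ {81}, so x IS a limit point.
Collecting: A' = {77, 80, 81}.


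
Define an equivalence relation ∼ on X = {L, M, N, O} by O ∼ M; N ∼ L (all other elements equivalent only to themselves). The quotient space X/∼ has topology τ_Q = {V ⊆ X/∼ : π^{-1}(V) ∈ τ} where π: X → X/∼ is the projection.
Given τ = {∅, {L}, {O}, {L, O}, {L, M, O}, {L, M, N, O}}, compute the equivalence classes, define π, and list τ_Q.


X/∼ = {[L=N], [M=O]}; |τ_Q| = 2.

Equivalence classes: [L=N], [M=O].
Quotient map π: X → X/∼ sends L ↦ [L=N], M ↦ [M=O], N ↦ [L=N], O ↦ [M=O].
For each subset V ⊆ X/∼, compute π^{-1}(V) ⊆ X and check whether π^{-1}(V) ∈ τ. V is open in τ_Q iff π^{-1}(V) ∈ τ.
  V = {}: π^{-1}(V) = ∅ ∈ τ ✓.
  V = {[L=N]}: π^{-1}(V) = {L, N} ∉ τ ✗.
  V = {[M=O]}: π^{-1}(V) = {M, O} ∉ τ ✗.
  V = {[L=N], [M=O]}: π^{-1}(V) = {L, M, N, O} ∈ τ ✓.
Open sets in the quotient: τ_Q = {{}, {[L=N], [M=O]}} (2 elements).


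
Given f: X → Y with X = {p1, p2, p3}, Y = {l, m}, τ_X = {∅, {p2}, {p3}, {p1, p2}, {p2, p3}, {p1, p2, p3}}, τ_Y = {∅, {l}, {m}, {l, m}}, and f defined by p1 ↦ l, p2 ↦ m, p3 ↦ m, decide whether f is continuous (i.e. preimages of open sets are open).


f is NOT continuous.

Compute f^{-1}(U) for each U ∈ τ_Y:
  U = ∅: f^{-1}(U) = ∅ ∈ τ_X ✓.
  U = {l}: f^{-1}(U) = {p1} ∉ τ_X ✗.
  U = {m}: f^{-1}(U) = {p2, p3} ∈ τ_X ✓.
  U = {l, m}: f^{-1}(U) = {p1, p2, p3} ∈ τ_X ✓.
Found U = {l} with f^{-1}(U) = {p1} not in τ_X. Therefore f is NOT continuous.


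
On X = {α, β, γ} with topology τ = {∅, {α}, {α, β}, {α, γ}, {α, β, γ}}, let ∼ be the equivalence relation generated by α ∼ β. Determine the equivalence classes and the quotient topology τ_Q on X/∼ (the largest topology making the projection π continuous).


X/∼ = {[α=β], [γ]}; |τ_Q| = 3.

Equivalence classes: [α=β], [γ].
Quotient map π: X → X/∼ sends α ↦ [α=β], β ↦ [α=β], γ ↦ [γ].
For each subset V ⊆ X/∼, compute π^{-1}(V) ⊆ X and check whether π^{-1}(V) ∈ τ. V is open in τ_Q iff π^{-1}(V) ∈ τ.
  V = {}: π^{-1}(V) = ∅ ∈ τ ✓.
  V = {[α=β]}: π^{-1}(V) = {α, β} ∈ τ ✓.
  V = {[γ]}: π^{-1}(V) = {γ} ∉ τ ✗.
  V = {[α=β], [γ]}: π^{-1}(V) = {α, β, γ} ∈ τ ✓.
Open sets in the quotient: τ_Q = {{}, {[α=β]}, {[α=β], [γ]}} (3 elements).


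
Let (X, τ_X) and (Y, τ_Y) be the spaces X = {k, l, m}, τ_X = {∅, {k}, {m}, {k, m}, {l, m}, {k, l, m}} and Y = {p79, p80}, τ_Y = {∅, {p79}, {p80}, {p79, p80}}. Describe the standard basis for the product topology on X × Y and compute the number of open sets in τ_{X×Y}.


Basis B = {∅ × ∅, {k} × {p79}, {k} × {p80}, {m} × {p79}, {m} × {p80}, {k} × {p79, p80}, {k, m} × {p79}, {k, m} × {p80}, {l, m} × {p79}, {l, m} × {p80}, {m} × {p79, p80}, {k, l, m} × {p79}, {k, l, m} × {p80}, {k, m} × {p79, p80}, {l, m} × {p79, p80}, {k, l, m} × {p79, p80}}; |τ_{X×Y}| = 36.

Enumerate products U × V with U ∈ τ_X, V ∈ τ_Y (deduplicated):
  ∅ × ∅ = {} (∅)
  {k} × {p79} = {(k,p79)}
  {k} × {p80} = {(k,p80)}
  {m} × {p79} = {(m,p79)}
  {m} × {p80} = {(m,p80)}
  {k} × {p79, p80} = {(k,p79), (k,p80)}
  {k, m} × {p79} = {(k,p79), (m,p79)}
  {k, m} × {p80} = {(k,p80), (m,p80)}
  {l, m} × {p79} = {(l,p79), (m,p79)}
  {l, m} × {p80} = {(l,p80), (m,p80)}
  {m} × {p79, p80} = {(m,p79), (m,p80)}
  {k, l, m} × {p79} = {(k,p79), (l,p79), (m,p79)}
  {k, l, m} × {p80} = {(k,p80), (l,p80), (m,p80)}
  {k, m} × {p79, p80} = {(k,p79), (k,p80), (m,p79), (m,p80)}
  {l, m} × {p79, p80} = {(l,p79), (l,p80), (m,p79), (m,p80)}
  {k, l, m} × {p79, p80} = {(k,p79), (k,p80), (l,p79), (l,p80), (m,p79), (m,p80)}
These 16 distinct sets form the basis B.
Close under arbitrary unions to get τ_{X×Y}; counting gives |τ_{X×Y}| = 36.


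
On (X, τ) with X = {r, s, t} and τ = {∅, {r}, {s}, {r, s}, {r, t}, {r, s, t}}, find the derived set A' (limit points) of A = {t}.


A' = ∅

For each x ∈ X, list the open sets U ∈ τ with x ∈ U, then check whether U ∩ (A ∖ {x}) ≠ ∅ for every such U.
  x = r: open {r} ∋ x has {r} ∩ (A ∖ {r}) = ∅, so x is NOT a limit point.
  x = s: open {s} ∋ x has {s} ∩ (A ∖ {s}) = ∅, so x is NOT a limit point.
  x = t: open {r, t} ∋ x has {r, t} ∩ (A ∖ {t}) = ∅, so x is NOT a limit point.
Collecting: A' = ∅.


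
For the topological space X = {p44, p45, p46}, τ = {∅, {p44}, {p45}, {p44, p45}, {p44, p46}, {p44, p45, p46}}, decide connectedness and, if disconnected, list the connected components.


(X, τ) is disconnected; components = [{p45}, {p44, p46}].

Find clopen sets (U ∈ τ with X ∖ U ∈ τ):
  U = ∅, X ∖ U = {p44, p45, p46} — both open, so U is clopen.
  U = {p45}, X ∖ U = {p44, p46} — both open, so U is clopen.
  U = {p44, p46}, X ∖ U = {p45} — both open, so U is clopen.
  U = {p44, p45, p46}, X ∖ U = ∅ — both open, so U is clopen.
Nontrivial clopen(s) exist: e.g. {p45}. So (X, τ) is disconnected.
Compute connected components by grouping points that agree on all clopens:
  component: {p45}
  component: {p44, p46}


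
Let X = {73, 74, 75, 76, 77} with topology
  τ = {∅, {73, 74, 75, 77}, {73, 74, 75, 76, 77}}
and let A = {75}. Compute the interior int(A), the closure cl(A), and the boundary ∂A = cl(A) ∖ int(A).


int(A) = ∅, cl(A) = {73, 74, 75, 76, 77}, ∂A = {73, 74, 75, 76, 77}.

Closed sets in (X, τ) are complements of opens:
  closed(X, τ) = {∅, {76}, {73, 74, 75, 76, 77}}.
int(A) = ⋃ {U ∈ τ : U ⊆ A}. Opens contained in A: ∅.
Taking the union of these: int(A) = ∅.
cl(A) = ⋂ {C closed : A ⊆ C}. Closed sets containing A: {73, 74, 75, 76, 77}.
Intersecting these: cl(A) = {73, 74, 75, 76, 77}.
∂A = cl(A) ∖ int(A) = {73, 74, 75, 76, 77} ∖ ∅ = {73, 74, 75, 76, 77}.


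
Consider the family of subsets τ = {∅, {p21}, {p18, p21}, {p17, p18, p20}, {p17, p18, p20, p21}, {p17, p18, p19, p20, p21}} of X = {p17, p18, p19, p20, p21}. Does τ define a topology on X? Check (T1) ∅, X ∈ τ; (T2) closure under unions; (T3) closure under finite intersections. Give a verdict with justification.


τ is NOT a topology on X.

Axiom (T1): ∅ ∈ τ? Yes; X ∈ τ? Yes.
Axiom (T2/T3): check pairwise unions and intersections of members of τ.
Counterexample for (T3): {p18, p21} ∩ {p17, p18, p20} = {p18} ∉ τ. Therefore τ is NOT a topology.


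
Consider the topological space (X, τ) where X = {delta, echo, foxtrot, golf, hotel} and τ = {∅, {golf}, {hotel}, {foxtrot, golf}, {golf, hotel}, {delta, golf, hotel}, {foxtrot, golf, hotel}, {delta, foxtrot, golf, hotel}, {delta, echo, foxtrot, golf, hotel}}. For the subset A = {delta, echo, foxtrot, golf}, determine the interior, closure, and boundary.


int(A) = {foxtrot, golf}, cl(A) = {delta, echo, foxtrot, golf}, ∂A = {delta, echo}.

Closed sets in (X, τ) are complements of opens:
  closed(X, τ) = {∅, {echo}, {delta, echo}, {echo, foxtrot}, {delta, echo, foxtrot}, {delta, echo, hotel}, {delta, echo, foxtrot, golf}, {delta, echo, foxtrot, hotel}, {delta, echo, foxtrot, golf, hotel}}.
int(A) = ⋃ {U ∈ τ : U ⊆ A}. Opens contained in A: ∅, {golf}, {foxtrot, golf}.
Taking the union of these: int(A) = {foxtrot, golf}.
cl(A) = ⋂ {C closed : A ⊆ C}. Closed sets containing A: {delta, echo, foxtrot, golf}, {delta, echo, foxtrot, golf, hotel}.
Intersecting these: cl(A) = {delta, echo, foxtrot, golf}.
∂A = cl(A) ∖ int(A) = {delta, echo, foxtrot, golf} ∖ {foxtrot, golf} = {delta, echo}.
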